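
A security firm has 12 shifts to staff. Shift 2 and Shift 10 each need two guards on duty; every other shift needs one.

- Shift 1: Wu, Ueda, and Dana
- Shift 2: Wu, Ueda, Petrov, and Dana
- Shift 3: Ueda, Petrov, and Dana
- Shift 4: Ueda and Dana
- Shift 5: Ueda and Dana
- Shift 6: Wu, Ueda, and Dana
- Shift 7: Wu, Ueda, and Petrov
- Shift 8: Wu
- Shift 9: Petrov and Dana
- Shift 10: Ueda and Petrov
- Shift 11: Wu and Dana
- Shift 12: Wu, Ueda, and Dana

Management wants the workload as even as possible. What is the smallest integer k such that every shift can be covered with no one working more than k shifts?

4

With 4 guards and 14 worker-slots to fill, someone must work at least ⌈14/4⌉ = 4 shifts, so k ≥ 4.
k = 4 works: Shift 1→Wu, Shift 2→Petrov+Dana, Shift 3→Ueda, Shift 4→Ueda, Shift 5→Ueda, Shift 6→Wu, Shift 7→Petrov, Shift 8→Wu, Shift 9→Petrov, Shift 10→Ueda+Petrov, Shift 11→Wu, Shift 12→Dana.
Loads: Wu 4, Ueda 4, Petrov 4, Dana 2 — all ≤ 4.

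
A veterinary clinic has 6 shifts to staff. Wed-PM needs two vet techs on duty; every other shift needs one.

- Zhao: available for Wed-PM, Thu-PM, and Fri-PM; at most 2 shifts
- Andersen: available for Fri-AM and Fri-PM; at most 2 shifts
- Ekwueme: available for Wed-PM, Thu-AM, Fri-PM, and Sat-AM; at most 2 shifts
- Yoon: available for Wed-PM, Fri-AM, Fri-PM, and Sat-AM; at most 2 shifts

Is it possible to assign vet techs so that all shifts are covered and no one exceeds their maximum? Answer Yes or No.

Thu-AM can only be covered by Ekwueme, so that assignment is forced.
Thu-PM can only be covered by Zhao, so that assignment is forced.
One valid schedule: Wed-PM→Zhao+Yoon, Thu-AM→Ekwueme, Thu-PM→Zhao, Fri-AM→Andersen, Fri-PM→Andersen, Sat-AM→Ekwueme.
Loads: Zhao 2/2, Andersen 2/2, Ekwueme 2/2, Yoon 1/2 — all within limits.

Yes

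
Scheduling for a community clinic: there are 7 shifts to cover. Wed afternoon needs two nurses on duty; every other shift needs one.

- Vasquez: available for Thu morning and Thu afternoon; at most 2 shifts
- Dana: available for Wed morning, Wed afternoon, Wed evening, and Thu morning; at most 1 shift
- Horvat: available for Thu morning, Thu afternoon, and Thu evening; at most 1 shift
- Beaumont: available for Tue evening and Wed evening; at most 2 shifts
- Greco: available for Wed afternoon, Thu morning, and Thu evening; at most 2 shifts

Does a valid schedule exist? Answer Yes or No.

No

Total capacity is 8 and 8 slots are needed, so capacity alone doesn't rule it out.
Shifts {Wed morning, Wed afternoon} need 3 worker-slots in total, but the nurses available for any of those shifts (Dana and Greco) can supply at most 2 among them. So no valid schedule exists.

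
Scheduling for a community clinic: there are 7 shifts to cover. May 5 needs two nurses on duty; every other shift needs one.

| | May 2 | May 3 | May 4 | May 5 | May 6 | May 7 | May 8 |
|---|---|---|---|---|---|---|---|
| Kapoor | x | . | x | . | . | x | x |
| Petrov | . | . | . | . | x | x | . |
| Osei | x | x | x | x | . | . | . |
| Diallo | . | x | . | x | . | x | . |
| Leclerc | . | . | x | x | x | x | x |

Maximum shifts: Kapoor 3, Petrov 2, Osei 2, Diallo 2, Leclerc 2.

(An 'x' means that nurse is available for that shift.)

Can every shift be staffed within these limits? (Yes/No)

Yes

One valid schedule: May 2→Kapoor, May 3→Osei, May 4→Kapoor, May 5→Osei+Diallo, May 6→Petrov, May 7→Petrov, May 8→Kapoor.
Loads: Kapoor 3/3, Petrov 2/2, Osei 2/2, Diallo 1/2, Leclerc 0/2 — all within limits.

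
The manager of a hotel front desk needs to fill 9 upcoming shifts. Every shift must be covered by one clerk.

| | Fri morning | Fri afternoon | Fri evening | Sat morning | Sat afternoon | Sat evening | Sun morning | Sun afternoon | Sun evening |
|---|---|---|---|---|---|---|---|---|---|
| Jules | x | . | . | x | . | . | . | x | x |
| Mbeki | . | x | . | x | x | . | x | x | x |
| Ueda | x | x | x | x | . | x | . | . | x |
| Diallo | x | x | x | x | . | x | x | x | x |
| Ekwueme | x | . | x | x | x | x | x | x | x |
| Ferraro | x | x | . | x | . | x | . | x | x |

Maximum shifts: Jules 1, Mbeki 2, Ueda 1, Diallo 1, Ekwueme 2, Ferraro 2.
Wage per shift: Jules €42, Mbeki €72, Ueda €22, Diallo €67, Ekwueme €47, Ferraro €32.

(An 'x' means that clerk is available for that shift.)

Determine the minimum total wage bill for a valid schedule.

€433

Picking the cheapest available clerk for each shift independently would cost €258, but that ignores the shift limits.
An optimal schedule: Fri morning→Jules, Fri afternoon→Diallo, Fri evening→Ueda, Sat morning→Ferraro, Sat afternoon→Mbeki, Sat evening→Ekwueme, Sun morning→Mbeki, Sun afternoon→Ekwueme, Sun evening→Ferraro.
Total: 42 + 67 + 22 + 32 + 72 + 47 + 72 + 47 + 32 = €433.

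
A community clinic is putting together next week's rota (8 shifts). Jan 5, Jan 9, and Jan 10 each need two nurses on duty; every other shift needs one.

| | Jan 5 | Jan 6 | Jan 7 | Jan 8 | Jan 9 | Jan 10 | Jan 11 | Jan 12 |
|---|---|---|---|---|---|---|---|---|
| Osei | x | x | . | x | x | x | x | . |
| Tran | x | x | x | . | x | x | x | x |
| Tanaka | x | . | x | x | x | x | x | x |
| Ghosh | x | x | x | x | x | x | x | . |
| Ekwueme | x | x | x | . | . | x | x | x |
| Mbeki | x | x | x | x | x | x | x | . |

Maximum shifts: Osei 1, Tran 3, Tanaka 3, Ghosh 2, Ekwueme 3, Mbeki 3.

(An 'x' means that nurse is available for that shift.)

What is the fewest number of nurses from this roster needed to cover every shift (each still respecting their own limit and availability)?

11 slots to fill and no one can take more than 3, so at least ⌈11/3⌉ = 4 nurses are needed.
Tran, Tanaka, Ghosh, and Ekwueme alone can cover everything: Jan 5→Ghosh+Ekwueme, Jan 6→Tran, Jan 7→Tanaka, Jan 8→Tanaka, Jan 9→Tran+Tanaka, Jan 10→Ghosh+Ekwueme, Jan 11→Ekwueme, Jan 12→Tran.

4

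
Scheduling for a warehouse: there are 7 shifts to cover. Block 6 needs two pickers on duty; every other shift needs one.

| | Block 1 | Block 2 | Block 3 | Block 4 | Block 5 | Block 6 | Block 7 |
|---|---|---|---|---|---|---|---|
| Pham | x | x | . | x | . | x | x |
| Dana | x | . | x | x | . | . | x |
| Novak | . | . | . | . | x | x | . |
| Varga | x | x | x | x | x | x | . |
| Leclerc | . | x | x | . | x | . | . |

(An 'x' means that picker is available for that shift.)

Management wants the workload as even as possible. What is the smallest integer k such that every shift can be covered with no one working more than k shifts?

With 5 pickers and 8 worker-slots to fill, someone must work at least ⌈8/5⌉ = 2 shifts, so k ≥ 2.
k = 2 works: Block 1→Pham, Block 2→Varga, Block 3→Dana, Block 4→Dana, Block 5→Novak, Block 6→Novak+Varga, Block 7→Pham.
Loads: Pham 2, Dana 2, Novak 2, Varga 2, Leclerc 0 — all ≤ 2.

2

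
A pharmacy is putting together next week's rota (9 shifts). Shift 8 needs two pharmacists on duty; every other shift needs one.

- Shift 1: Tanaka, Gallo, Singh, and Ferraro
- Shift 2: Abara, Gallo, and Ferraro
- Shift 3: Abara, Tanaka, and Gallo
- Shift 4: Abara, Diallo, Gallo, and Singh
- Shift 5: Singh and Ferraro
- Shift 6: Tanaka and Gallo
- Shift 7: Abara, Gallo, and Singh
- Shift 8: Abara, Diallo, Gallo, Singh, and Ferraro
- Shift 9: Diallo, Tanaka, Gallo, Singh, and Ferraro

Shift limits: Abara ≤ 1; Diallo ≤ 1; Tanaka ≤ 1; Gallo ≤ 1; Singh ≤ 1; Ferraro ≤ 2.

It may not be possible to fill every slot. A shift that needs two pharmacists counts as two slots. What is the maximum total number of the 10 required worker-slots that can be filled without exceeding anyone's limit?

Total capacity across all pharmacists is 1+1+1+1+1+2 = 7, and 10 slots are needed, so at most 7 can be filled.
An assignment achieving 7: Shift 1→Ferraro, Shift 2→Abara, Shift 3→Gallo, Shift 4→Diallo, Shift 5→Singh, Shift 6→Tanaka, Shift 8→Ferraro.
Loads: Abara 1/1, Diallo 1/1, Tanaka 1/1, Gallo 1/1, Singh 1/1, Ferraro 2/2.

7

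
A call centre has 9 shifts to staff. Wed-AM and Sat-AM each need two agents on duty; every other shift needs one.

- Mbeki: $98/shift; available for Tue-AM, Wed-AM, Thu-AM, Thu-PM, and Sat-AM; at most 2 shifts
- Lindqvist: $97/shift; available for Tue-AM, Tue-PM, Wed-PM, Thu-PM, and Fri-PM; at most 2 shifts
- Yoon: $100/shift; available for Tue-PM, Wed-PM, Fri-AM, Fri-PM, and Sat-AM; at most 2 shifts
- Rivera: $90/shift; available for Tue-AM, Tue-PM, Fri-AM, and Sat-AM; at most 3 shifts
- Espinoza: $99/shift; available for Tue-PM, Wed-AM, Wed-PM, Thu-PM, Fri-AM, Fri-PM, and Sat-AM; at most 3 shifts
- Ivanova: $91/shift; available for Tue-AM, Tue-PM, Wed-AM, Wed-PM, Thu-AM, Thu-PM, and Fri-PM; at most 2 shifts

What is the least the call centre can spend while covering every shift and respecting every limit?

Picking the cheapest available agent for each shift independently would cost $1011, but that ignores the shift limits.
An optimal schedule: Tue-AM→Rivera, Tue-PM→Rivera, Wed-AM→Ivanova+Mbeki, Wed-PM→Lindqvist, Thu-AM→Ivanova, Thu-PM→Lindqvist, Fri-AM→Rivera, Fri-PM→Espinoza, Sat-AM→Mbeki+Espinoza.
Total: 90 + 90 + 91 + 98 + 97 + 91 + 97 + 90 + 99 + 98 + 99 = $1040.

$1040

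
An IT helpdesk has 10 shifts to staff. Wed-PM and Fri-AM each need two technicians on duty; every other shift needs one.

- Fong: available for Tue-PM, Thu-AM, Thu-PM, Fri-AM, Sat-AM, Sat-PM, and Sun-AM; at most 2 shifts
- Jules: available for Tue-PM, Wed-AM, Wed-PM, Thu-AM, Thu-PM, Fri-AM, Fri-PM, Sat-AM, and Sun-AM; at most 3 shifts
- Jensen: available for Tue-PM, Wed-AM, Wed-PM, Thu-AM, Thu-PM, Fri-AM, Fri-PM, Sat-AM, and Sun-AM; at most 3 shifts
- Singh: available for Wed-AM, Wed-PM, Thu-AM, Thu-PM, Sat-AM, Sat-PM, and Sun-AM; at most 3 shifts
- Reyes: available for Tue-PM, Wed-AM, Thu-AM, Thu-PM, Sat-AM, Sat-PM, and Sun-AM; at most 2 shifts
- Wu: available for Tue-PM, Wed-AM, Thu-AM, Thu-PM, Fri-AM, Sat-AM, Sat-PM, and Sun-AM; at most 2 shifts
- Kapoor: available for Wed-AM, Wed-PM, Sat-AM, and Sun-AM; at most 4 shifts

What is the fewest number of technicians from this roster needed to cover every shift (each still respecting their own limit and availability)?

4

12 slots to fill and no one can take more than 4, so at least ⌈12/4⌉ = 3 technicians are needed.
Any 3 technicians together have capacity at most 4+3+3 = 10 < 12 slots, so 3 can never suffice.
Fong, Jules, Jensen, and Kapoor alone can cover everything: Tue-PM→Fong, Wed-AM→Kapoor, Wed-PM→Jules+Kapoor, Thu-AM→Jensen, Thu-PM→Jensen, Fri-AM→Jules+Jensen, Fri-PM→Jules, Sat-AM→Kapoor, Sat-PM→Fong, Sun-AM→Kapoor.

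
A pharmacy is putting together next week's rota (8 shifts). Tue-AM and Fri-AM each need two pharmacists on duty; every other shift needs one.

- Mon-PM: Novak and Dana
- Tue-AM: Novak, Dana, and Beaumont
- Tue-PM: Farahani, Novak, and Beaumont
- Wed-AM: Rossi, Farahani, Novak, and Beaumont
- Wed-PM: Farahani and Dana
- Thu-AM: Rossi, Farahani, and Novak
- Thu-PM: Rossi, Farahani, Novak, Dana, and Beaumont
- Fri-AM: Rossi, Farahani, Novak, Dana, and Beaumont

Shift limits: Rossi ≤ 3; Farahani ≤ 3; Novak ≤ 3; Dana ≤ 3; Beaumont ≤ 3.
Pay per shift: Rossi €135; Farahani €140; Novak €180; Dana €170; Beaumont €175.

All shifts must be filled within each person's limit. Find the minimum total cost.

Picking the cheapest available pharmacist for each shift independently would cost €1475, but that ignores the shift limits.
An optimal schedule: Mon-PM→Dana, Tue-AM→Dana+Beaumont, Tue-PM→Farahani, Wed-AM→Rossi, Wed-PM→Farahani, Thu-AM→Rossi, Thu-PM→Rossi, Fri-AM→Farahani+Dana.
Total: 170 + 170 + 175 + 140 + 135 + 140 + 135 + 135 + 140 + 170 = €1510.

€1510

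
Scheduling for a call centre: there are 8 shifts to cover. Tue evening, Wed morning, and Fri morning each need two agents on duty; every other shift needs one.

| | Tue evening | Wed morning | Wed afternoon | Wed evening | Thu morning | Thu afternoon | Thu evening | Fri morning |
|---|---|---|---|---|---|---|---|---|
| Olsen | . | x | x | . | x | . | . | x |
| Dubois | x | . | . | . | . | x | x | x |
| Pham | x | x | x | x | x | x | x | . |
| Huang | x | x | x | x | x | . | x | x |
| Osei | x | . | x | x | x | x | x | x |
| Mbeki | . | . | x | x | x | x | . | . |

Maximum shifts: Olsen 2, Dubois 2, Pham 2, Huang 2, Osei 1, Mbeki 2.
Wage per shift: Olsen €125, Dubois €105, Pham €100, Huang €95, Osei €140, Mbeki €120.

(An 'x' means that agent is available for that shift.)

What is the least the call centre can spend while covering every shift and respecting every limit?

€1230

Picking the cheapest available agent for each shift independently would cost €1070, but that ignores the shift limits.
An optimal schedule: Tue evening→Huang+Osei, Wed morning→Olsen+Pham, Wed afternoon→Mbeki, Wed evening→Pham, Thu morning→Mbeki, Thu afternoon→Dubois, Thu evening→Dubois, Fri morning→Olsen+Huang.
Total: 95 + 140 + 125 + 100 + 120 + 100 + 120 + 105 + 105 + 125 + 95 = €1230.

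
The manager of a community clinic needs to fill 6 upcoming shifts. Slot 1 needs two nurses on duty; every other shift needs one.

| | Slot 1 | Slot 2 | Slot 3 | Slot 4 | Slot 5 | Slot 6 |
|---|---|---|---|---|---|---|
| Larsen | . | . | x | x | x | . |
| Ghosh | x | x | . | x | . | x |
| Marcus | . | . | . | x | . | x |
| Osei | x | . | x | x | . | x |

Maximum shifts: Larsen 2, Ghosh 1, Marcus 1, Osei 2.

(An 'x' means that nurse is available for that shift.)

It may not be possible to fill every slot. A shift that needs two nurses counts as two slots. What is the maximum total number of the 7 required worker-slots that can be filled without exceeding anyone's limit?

6

Total capacity across all nurses is 2+1+1+2 = 6, and 7 slots are needed, so at most 6 can be filled.
An assignment achieving 6: Slot 1→Osei, Slot 2→Ghosh, Slot 3→Larsen, Slot 4→Osei, Slot 5→Larsen, Slot 6→Marcus.
Loads: Larsen 2/2, Ghosh 1/1, Marcus 1/1, Osei 2/2.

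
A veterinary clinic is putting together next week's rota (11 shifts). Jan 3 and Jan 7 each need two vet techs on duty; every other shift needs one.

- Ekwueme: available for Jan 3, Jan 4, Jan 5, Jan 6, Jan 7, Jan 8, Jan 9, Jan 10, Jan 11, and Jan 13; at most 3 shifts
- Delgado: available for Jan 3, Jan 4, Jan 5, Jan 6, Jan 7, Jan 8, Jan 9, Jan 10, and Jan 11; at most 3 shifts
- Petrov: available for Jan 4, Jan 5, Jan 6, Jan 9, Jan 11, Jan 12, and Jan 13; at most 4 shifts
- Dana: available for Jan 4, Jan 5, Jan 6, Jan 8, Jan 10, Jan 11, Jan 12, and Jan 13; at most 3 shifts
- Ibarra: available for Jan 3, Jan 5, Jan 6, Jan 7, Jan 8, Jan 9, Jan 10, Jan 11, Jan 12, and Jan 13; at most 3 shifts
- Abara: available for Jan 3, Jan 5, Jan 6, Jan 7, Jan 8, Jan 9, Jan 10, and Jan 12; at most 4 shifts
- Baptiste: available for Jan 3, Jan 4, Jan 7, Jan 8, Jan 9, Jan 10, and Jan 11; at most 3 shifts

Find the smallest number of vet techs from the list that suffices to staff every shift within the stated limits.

13 slots to fill and no one can take more than 4, so at least ⌈13/4⌉ = 4 vet techs are needed.
Ekwueme, Delgado, Petrov, and Dana alone can cover everything: Jan 3→Ekwueme+Delgado, Jan 4→Petrov, Jan 5→Petrov, Jan 6→Dana, Jan 7→Ekwueme+Delgado, Jan 8→Ekwueme, Jan 9→Delgado, Jan 10→Dana, Jan 11→Dana, Jan 12→Petrov, Jan 13→Petrov.

4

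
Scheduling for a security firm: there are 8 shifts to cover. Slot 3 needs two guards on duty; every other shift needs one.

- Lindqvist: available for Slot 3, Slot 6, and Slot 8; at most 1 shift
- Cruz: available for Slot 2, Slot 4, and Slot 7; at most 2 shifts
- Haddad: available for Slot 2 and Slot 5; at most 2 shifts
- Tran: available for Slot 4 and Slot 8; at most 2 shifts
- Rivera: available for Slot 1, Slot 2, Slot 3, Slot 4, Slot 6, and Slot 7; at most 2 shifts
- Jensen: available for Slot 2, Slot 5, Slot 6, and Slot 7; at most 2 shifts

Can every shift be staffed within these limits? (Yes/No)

Yes

Slot 1 can only be covered by Rivera, so that assignment is forced.
Slot 3 can only be covered by Lindqvist and Rivera, so that assignment is forced.
One valid schedule: Slot 1→Rivera, Slot 2→Haddad, Slot 3→Lindqvist+Rivera, Slot 4→Cruz, Slot 5→Haddad, Slot 6→Jensen, Slot 7→Cruz, Slot 8→Tran.
Loads: Lindqvist 1/1, Cruz 2/2, Haddad 2/2, Tran 1/2, Rivera 2/2, Jensen 1/2 — all within limits.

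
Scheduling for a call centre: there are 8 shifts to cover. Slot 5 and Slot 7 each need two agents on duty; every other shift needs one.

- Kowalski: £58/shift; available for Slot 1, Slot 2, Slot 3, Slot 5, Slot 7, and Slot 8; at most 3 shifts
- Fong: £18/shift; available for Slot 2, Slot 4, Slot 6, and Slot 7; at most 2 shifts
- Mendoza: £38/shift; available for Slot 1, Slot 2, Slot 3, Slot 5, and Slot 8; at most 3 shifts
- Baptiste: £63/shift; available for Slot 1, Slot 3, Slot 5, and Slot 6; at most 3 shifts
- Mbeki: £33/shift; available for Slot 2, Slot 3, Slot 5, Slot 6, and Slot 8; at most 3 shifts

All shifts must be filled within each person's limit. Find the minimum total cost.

Slot 4 can only be covered by Fong, so that assignment is forced.
Slot 7 can only be covered by Kowalski and Fong, so that assignment is forced.
Picking the cheapest available agent for each shift independently would cost £305, but that ignores the shift limits.
An optimal schedule: Slot 1→Mendoza, Slot 2→Mbeki, Slot 3→Mendoza, Slot 4→Fong, Slot 5→Mendoza+Kowalski, Slot 6→Mbeki, Slot 7→Fong+Kowalski, Slot 8→Mbeki.
Total: 38 + 33 + 38 + 18 + 38 + 58 + 33 + 18 + 58 + 33 = £365.

£365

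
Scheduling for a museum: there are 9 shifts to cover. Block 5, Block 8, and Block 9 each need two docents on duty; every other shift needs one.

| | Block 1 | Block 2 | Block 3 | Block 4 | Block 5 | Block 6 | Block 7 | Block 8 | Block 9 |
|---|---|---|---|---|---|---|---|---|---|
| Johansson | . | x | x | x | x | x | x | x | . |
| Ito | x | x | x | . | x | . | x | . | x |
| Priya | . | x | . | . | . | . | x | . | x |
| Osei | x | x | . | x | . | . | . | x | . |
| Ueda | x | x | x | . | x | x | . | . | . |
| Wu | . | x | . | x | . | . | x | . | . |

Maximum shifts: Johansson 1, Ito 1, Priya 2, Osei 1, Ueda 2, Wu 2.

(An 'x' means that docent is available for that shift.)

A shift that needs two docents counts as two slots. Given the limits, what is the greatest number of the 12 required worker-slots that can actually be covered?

9

Total capacity across all docents is 1+1+2+1+2+2 = 9, and 12 slots are needed, so at most 9 can be filled.
An assignment achieving 9: Block 1→Ueda, Block 2→Wu, Block 3→Ueda, Block 4→Wu, Block 6→Johansson, Block 7→Priya, Block 8→Osei, Block 9→Ito+Priya.
Loads: Johansson 1/1, Ito 1/1, Priya 2/2, Osei 1/1, Ueda 2/2, Wu 2/2.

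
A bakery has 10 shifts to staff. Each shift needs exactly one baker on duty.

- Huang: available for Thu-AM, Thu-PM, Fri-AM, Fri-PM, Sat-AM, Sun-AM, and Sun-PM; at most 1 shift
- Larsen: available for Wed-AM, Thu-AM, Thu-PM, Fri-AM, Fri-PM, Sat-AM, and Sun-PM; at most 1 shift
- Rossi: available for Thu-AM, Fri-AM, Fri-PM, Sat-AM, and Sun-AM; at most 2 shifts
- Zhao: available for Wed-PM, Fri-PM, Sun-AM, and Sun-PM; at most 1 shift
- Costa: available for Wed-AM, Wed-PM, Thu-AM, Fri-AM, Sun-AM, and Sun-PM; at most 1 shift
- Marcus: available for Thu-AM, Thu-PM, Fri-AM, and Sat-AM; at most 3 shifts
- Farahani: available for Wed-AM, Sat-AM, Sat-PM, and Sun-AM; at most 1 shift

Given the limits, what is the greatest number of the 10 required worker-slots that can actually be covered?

Total capacity across all bakers is 1+1+2+1+1+3+1 = 10, and 10 slots are needed, so at most 10 can be filled.
An assignment achieving 10: Wed-AM→Larsen, Wed-PM→Zhao, Thu-AM→Marcus, Thu-PM→Huang, Fri-AM→Marcus, Fri-PM→Rossi, Sat-AM→Marcus, Sat-PM→Farahani, Sun-AM→Rossi, Sun-PM→Costa.
Loads: Huang 1/1, Larsen 1/1, Rossi 2/2, Zhao 1/1, Costa 1/1, Marcus 3/3, Farahani 1/1.

10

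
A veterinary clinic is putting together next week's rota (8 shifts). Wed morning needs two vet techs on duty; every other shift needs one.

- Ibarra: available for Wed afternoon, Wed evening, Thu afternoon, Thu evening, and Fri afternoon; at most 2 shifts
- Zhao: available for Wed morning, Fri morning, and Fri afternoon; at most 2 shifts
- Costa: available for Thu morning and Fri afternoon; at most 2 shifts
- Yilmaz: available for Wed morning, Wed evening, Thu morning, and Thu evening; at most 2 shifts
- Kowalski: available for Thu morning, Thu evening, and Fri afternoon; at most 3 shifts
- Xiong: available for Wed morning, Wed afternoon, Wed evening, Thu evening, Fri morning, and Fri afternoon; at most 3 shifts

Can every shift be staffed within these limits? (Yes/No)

Thu afternoon can only be covered by Ibarra, so that assignment is forced.
One valid schedule: Wed morning→Zhao+Yilmaz, Wed afternoon→Ibarra, Wed evening→Yilmaz, Thu morning→Costa, Thu afternoon→Ibarra, Thu evening→Kowalski, Fri morning→Zhao, Fri afternoon→Costa.
Loads: Ibarra 2/2, Zhao 2/2, Costa 2/2, Yilmaz 2/2, Kowalski 1/3, Xiong 0/3 — all within limits.

Yes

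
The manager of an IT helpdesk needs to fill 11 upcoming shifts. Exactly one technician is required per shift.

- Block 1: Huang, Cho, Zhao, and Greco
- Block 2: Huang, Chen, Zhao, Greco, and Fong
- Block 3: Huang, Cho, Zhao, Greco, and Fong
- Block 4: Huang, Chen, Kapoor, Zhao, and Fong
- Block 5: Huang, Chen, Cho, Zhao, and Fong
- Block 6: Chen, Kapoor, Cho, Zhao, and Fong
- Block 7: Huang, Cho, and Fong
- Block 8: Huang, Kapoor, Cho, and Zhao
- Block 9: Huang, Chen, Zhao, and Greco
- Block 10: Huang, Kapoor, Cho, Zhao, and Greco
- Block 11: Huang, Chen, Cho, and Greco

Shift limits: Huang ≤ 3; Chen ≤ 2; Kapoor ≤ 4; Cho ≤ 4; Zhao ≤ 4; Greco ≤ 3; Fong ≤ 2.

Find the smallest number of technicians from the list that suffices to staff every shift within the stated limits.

3

11 slots to fill and no one can take more than 4, so at least ⌈11/4⌉ = 3 technicians are needed.
Huang, Kapoor, and Cho alone can cover everything: Block 1→Huang, Block 2→Huang, Block 3→Cho, Block 4→Kapoor, Block 5→Cho, Block 6→Kapoor, Block 7→Cho, Block 8→Kapoor, Block 9→Huang, Block 10→Kapoor, Block 11→Cho.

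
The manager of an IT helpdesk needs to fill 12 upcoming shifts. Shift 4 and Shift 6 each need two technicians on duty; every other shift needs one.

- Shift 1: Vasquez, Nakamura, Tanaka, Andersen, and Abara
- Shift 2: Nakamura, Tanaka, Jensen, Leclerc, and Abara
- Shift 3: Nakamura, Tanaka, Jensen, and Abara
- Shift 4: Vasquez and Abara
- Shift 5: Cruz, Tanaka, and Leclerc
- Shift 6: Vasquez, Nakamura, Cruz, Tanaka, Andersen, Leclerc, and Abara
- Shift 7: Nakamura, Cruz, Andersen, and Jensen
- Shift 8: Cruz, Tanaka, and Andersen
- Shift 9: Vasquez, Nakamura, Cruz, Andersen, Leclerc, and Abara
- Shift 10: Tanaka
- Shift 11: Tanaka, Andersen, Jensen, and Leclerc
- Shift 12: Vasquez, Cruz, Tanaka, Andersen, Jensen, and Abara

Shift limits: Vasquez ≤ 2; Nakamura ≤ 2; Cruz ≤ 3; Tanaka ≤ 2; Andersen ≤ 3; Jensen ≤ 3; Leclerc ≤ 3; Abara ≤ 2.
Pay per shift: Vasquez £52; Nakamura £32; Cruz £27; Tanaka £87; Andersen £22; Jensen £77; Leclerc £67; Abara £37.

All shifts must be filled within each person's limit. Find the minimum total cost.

Shift 4 can only be covered by Vasquez and Abara, so that assignment is forced.
Shift 10 can only be covered by Tanaka, so that assignment is forced.
Picking the cheapest available technician for each shift independently would cost £448, but that ignores the shift limits.
An optimal schedule: Shift 1→Nakamura, Shift 2→Abara, Shift 3→Nakamura, Shift 4→Abara+Vasquez, Shift 5→Cruz, Shift 6→Vasquez+Leclerc, Shift 7→Andersen, Shift 8→Andersen, Shift 9→Cruz, Shift 10→Tanaka, Shift 11→Andersen, Shift 12→Cruz.
Total: 32 + 37 + 32 + 37 + 52 + 27 + 52 + 67 + 22 + 22 + 27 + 87 + 22 + 27 = £543.

£543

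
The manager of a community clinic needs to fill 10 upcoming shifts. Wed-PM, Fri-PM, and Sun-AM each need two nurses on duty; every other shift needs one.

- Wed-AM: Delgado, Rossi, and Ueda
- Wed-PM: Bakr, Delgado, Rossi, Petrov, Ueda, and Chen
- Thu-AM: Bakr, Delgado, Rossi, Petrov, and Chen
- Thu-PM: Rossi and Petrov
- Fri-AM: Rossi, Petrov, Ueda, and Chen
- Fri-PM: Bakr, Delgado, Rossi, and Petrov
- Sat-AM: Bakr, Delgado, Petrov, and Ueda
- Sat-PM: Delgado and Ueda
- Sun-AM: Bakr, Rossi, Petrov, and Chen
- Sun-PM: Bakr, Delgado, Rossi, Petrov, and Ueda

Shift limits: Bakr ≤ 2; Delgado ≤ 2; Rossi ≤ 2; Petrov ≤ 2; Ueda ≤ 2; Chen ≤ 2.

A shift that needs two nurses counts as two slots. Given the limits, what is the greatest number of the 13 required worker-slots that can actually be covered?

Total capacity across all nurses is 2+2+2+2+2+2 = 12, and 13 slots are needed, so at most 12 can be filled.
An assignment achieving 12: Wed-AM→Delgado, Wed-PM→Ueda, Thu-AM→Chen, Thu-PM→Rossi, Fri-AM→Rossi, Fri-PM→Bakr+Petrov, Sat-AM→Bakr, Sat-PM→Delgado, Sun-AM→Petrov+Chen, Sun-PM→Ueda.
Loads: Bakr 2/2, Delgado 2/2, Rossi 2/2, Petrov 2/2, Ueda 2/2, Chen 2/2.

12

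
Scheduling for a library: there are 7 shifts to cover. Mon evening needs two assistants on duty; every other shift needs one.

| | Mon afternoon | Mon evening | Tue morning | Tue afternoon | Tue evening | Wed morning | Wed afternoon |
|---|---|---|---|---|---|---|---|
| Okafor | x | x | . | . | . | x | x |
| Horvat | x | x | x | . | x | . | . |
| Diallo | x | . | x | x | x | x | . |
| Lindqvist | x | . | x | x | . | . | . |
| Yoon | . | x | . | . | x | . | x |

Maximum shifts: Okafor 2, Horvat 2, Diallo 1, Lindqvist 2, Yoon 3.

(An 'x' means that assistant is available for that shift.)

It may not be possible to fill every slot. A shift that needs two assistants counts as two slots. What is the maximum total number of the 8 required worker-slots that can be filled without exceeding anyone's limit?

Total capacity across all assistants is 2+2+1+2+3 = 10, and 8 slots are needed, so at most 8 can be filled.
An assignment achieving 8: Mon afternoon→Lindqvist, Mon evening→Horvat+Yoon, Tue morning→Horvat, Tue afternoon→Diallo, Tue evening→Yoon, Wed morning→Okafor, Wed afternoon→Okafor.
Loads: Okafor 2/2, Horvat 2/2, Diallo 1/1, Lindqvist 1/2, Yoon 2/3.

8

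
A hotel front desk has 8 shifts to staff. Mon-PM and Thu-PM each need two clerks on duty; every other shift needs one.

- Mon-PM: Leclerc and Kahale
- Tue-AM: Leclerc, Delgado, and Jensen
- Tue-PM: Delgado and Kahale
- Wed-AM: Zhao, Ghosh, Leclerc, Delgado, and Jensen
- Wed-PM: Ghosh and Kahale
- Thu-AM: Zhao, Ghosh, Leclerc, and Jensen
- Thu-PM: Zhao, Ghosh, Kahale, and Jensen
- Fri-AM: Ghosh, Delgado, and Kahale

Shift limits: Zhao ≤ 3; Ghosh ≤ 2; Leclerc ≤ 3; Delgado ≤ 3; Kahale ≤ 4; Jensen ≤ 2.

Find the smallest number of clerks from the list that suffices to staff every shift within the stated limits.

10 slots to fill and no one can take more than 4, so at least ⌈10/4⌉ = 3 clerks are needed.
No set of 3 clerks can cover every shift (each such set leaves at least one shift with no one available or exceeds a cap).
Zhao, Ghosh, Leclerc, and Kahale alone can cover everything: Mon-PM→Leclerc+Kahale, Tue-AM→Leclerc, Tue-PM→Kahale, Wed-AM→Zhao, Wed-PM→Ghosh, Thu-AM→Zhao, Thu-PM→Zhao+Kahale, Fri-AM→Ghosh.

4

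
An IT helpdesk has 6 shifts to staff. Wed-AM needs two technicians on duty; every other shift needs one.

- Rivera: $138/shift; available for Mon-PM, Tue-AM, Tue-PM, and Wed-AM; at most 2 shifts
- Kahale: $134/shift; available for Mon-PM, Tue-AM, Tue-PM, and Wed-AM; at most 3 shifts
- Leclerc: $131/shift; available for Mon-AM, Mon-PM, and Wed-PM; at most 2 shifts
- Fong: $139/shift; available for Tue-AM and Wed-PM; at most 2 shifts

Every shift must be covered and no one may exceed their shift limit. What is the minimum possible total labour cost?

$940

Mon-AM can only be covered by Leclerc, so that assignment is forced.
Wed-AM can only be covered by Rivera and Kahale, so that assignment is forced.
Picking the cheapest available technician for each shift independently would cost $933, but that ignores the shift limits.
An optimal schedule: Mon-AM→Leclerc, Mon-PM→Kahale, Tue-AM→Kahale, Tue-PM→Rivera, Wed-AM→Rivera+Kahale, Wed-PM→Leclerc.
Total: 131 + 134 + 134 + 138 + 138 + 134 + 131 = $940.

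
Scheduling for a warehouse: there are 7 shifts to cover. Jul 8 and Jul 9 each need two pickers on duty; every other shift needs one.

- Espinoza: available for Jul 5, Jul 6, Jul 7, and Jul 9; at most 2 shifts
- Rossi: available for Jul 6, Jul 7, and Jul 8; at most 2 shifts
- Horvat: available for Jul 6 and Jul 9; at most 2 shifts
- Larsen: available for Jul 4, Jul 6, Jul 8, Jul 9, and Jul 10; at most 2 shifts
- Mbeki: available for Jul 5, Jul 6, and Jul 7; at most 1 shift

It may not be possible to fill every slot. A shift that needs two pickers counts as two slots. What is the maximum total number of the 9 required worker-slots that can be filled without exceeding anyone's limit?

Total capacity across all pickers is 2+2+2+2+1 = 9, and 9 slots are needed, so at most 9 can be filled.
Shifts {Jul 4, Jul 8, Jul 10} need 4 slots but only Rossi and Larsen are available for them, supplying at most 3 — so at least 1 slot must go unfilled.
An assignment achieving 8: Jul 4→Larsen, Jul 5→Espinoza, Jul 6→Horvat, Jul 7→Rossi, Jul 8→Rossi, Jul 9→Espinoza+Horvat, Jul 10→Larsen.
Loads: Espinoza 2/2, Rossi 2/2, Horvat 2/2, Larsen 2/2, Mbeki 0/1.

8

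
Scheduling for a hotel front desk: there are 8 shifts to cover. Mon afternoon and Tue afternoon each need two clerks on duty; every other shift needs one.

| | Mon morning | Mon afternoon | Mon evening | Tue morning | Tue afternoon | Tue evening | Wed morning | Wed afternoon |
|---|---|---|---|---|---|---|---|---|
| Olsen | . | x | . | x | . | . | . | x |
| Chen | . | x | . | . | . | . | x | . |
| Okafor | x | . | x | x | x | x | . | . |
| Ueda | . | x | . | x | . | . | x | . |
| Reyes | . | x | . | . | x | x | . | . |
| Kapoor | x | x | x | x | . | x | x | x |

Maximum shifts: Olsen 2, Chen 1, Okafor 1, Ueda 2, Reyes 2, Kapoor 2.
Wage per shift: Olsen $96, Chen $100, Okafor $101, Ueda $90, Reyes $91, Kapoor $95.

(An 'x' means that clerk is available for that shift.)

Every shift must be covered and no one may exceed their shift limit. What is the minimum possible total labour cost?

$945

Tue afternoon can only be covered by Okafor and Reyes, so that assignment is forced.
Picking the cheapest available clerk for each shift independently would cost $929, but that ignores the shift limits.
An optimal schedule: Mon morning→Kapoor, Mon afternoon→Olsen+Ueda, Mon evening→Kapoor, Tue morning→Ueda, Tue afternoon→Okafor+Reyes, Tue evening→Reyes, Wed morning→Chen, Wed afternoon→Olsen.
Total: 95 + 96 + 90 + 95 + 90 + 101 + 91 + 91 + 100 + 96 = $945.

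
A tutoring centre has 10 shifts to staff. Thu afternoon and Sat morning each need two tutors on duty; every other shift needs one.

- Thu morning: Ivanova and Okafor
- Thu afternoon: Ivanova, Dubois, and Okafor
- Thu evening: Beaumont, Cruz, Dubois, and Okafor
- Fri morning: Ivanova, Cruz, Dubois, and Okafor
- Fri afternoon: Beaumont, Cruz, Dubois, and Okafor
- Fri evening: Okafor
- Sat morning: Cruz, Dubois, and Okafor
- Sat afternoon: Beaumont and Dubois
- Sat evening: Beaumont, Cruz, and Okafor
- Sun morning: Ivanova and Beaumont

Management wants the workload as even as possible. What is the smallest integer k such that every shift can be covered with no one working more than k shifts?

3

With 5 tutors and 12 worker-slots to fill, someone must work at least ⌈12/5⌉ = 3 shifts, so k ≥ 3.
k = 3 works: Thu morning→Ivanova, Thu afternoon→Ivanova+Dubois, Thu evening→Beaumont, Fri morning→Cruz, Fri afternoon→Cruz, Fri evening→Okafor, Sat morning→Cruz+Dubois, Sat afternoon→Beaumont, Sat evening→Beaumont, Sun morning→Ivanova.
Loads: Ivanova 3, Beaumont 3, Cruz 3, Dubois 2, Okafor 1 — all ≤ 3.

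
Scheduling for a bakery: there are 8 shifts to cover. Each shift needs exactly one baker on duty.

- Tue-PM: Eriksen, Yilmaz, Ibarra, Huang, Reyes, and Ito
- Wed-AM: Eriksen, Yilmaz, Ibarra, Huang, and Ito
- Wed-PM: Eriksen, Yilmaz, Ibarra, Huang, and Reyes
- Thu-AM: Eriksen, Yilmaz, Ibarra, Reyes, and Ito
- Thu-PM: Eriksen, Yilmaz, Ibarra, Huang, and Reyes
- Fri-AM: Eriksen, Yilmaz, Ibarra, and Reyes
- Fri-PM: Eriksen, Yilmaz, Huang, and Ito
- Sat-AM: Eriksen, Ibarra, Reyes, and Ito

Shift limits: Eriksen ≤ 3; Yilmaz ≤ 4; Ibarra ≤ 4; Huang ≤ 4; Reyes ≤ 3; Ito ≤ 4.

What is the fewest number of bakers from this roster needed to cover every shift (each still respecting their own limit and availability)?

2

8 slots to fill and no one can take more than 4, so at least ⌈8/4⌉ = 2 bakers are needed.
Yilmaz and Ibarra alone can cover everything: Tue-PM→Yilmaz, Wed-AM→Yilmaz, Wed-PM→Yilmaz, Thu-AM→Ibarra, Thu-PM→Ibarra, Fri-AM→Ibarra, Fri-PM→Yilmaz, Sat-AM→Ibarra.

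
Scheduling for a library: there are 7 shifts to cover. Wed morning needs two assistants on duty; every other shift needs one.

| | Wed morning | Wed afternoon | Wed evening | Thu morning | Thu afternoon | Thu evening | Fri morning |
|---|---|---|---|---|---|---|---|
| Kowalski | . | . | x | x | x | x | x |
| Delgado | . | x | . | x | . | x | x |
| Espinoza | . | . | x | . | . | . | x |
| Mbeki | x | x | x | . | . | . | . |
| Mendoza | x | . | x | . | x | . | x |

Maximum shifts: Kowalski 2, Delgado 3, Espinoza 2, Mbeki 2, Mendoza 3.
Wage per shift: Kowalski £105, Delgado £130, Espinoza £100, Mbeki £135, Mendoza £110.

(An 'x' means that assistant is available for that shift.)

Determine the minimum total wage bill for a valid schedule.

£895

Wed morning can only be covered by Mbeki and Mendoza, so that assignment is forced.
Picking the cheapest available assistant for each shift independently would cost £890, but that ignores the shift limits.
An optimal schedule: Wed morning→Mendoza+Mbeki, Wed afternoon→Delgado, Wed evening→Espinoza, Thu morning→Kowalski, Thu afternoon→Mendoza, Thu evening→Kowalski, Fri morning→Espinoza.
Total: 110 + 135 + 130 + 100 + 105 + 110 + 105 + 100 = £895.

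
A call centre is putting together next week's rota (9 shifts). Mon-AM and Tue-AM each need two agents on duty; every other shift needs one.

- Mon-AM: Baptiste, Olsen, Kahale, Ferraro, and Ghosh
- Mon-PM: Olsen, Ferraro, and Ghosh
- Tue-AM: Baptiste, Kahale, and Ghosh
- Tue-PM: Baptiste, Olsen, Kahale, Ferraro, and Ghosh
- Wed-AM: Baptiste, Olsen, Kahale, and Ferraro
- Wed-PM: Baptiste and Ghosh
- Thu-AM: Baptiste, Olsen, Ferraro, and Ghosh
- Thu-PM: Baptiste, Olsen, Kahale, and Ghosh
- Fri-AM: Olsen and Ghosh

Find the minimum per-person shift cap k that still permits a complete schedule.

3

With 5 agents and 11 worker-slots to fill, someone must work at least ⌈11/5⌉ = 3 shifts, so k ≥ 3.
k = 3 works: Mon-AM→Ferraro+Ghosh, Mon-PM→Olsen, Tue-AM→Baptiste+Kahale, Tue-PM→Kahale, Wed-AM→Baptiste, Wed-PM→Baptiste, Thu-AM→Olsen, Thu-PM→Kahale, Fri-AM→Olsen.
Loads: Baptiste 3, Olsen 3, Kahale 3, Ferraro 1, Ghosh 1 — all ≤ 3.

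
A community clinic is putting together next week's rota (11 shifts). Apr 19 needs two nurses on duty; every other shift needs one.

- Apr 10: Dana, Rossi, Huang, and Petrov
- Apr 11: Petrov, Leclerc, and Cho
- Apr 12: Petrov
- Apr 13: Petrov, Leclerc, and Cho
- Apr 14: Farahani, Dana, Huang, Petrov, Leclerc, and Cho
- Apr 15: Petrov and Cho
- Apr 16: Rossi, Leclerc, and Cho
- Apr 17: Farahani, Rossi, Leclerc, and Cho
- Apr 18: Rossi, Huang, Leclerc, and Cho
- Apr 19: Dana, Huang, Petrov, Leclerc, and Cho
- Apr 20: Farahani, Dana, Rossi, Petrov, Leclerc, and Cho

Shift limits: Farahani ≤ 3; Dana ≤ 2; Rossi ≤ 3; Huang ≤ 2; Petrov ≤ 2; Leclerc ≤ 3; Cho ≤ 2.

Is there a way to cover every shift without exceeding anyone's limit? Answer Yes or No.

Apr 12 can only be covered by Petrov, so that assignment is forced.
One valid schedule: Apr 10→Dana, Apr 11→Leclerc, Apr 12→Petrov, Apr 13→Leclerc, Apr 14→Farahani, Apr 15→Petrov, Apr 16→Rossi, Apr 17→Farahani, Apr 18→Rossi, Apr 19→Dana+Huang, Apr 20→Farahani.
Loads: Farahani 3/3, Dana 2/2, Rossi 2/3, Huang 1/2, Petrov 2/2, Leclerc 2/3, Cho 0/2 — all within limits.

Yes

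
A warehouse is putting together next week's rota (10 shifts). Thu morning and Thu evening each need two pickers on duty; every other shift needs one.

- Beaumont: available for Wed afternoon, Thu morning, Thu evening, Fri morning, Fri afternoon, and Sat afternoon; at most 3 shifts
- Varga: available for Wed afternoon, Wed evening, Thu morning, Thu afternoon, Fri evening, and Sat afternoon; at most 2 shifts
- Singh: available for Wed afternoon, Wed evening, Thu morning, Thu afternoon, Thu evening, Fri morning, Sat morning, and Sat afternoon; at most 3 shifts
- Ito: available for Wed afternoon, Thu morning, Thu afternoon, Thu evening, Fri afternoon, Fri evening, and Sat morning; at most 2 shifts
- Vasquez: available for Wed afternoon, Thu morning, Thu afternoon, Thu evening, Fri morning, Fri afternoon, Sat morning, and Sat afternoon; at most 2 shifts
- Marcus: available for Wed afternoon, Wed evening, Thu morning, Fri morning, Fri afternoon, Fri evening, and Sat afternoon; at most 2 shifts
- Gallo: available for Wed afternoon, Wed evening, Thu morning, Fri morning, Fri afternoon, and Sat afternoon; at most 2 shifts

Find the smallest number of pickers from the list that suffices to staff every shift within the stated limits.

12 slots to fill and no one can take more than 3, so at least ⌈12/3⌉ = 4 pickers are needed.
Any 4 pickers together have capacity at most 3+3+2+2 = 10 < 12 slots, so 4 can never suffice.
Beaumont, Varga, Singh, Ito, and Vasquez alone can cover everything: Wed afternoon→Singh, Wed evening→Varga, Thu morning→Ito+Vasquez, Thu afternoon→Singh, Thu evening→Ito+Vasquez, Fri morning→Beaumont, Fri afternoon→Beaumont, Fri evening→Varga, Sat morning→Singh, Sat afternoon→Beaumont.

5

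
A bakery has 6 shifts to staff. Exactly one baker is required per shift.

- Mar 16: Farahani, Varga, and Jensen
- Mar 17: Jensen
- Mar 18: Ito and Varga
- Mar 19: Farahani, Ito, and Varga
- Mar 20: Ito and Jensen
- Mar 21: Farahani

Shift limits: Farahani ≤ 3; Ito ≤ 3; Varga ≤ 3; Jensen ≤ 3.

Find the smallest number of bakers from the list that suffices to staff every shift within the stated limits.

6 slots to fill and no one can take more than 3, so at least ⌈6/3⌉ = 2 bakers are needed.
Shifts {Mar 17, Mar 18, Mar 21} need 3 slots, but among the bakers available for them (Farahani, Ito, Varga, and Jensen) any 2 together supply at most 2. So 2 bakers are not enough.
Farahani, Ito, and Jensen alone can cover everything: Mar 16→Farahani, Mar 17→Jensen, Mar 18→Ito, Mar 19→Farahani, Mar 20→Ito, Mar 21→Farahani.

3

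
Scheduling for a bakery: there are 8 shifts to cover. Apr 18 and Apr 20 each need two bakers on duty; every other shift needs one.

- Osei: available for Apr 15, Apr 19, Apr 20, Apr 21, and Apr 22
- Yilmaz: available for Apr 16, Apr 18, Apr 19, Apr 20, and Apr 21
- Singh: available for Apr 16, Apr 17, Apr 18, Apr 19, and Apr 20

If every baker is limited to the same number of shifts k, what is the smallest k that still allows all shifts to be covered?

4

With 3 bakers and 10 worker-slots to fill, someone must work at least ⌈10/3⌉ = 4 shifts, so k ≥ 4.
k = 4 works: Apr 15→Osei, Apr 16→Yilmaz, Apr 17→Singh, Apr 18→Yilmaz+Singh, Apr 19→Osei, Apr 20→Yilmaz+Singh, Apr 21→Osei, Apr 22→Osei.
Loads: Osei 4, Yilmaz 3, Singh 3 — all ≤ 4.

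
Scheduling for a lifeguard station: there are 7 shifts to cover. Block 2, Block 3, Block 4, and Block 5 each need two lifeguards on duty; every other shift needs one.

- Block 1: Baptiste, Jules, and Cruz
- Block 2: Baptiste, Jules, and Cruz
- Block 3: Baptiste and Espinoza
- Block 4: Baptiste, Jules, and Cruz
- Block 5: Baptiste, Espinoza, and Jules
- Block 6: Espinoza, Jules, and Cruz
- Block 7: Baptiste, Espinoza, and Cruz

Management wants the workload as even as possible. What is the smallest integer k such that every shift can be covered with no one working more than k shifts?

With 4 lifeguards and 11 worker-slots to fill, someone must work at least ⌈11/4⌉ = 3 shifts, so k ≥ 3.
k = 3 works: Block 1→Baptiste, Block 2→Baptiste+Jules, Block 3→Baptiste+Espinoza, Block 4→Jules+Cruz, Block 5→Espinoza+Jules, Block 6→Espinoza, Block 7→Cruz.
Loads: Baptiste 3, Espinoza 3, Jules 3, Cruz 2 — all ≤ 3.

3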